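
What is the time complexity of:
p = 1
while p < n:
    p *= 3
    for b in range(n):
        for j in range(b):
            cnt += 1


Per nesting level: O(log n) * O(n) * O(n) [triangular over b] = O(n^2 log n)
Complexity: O(n^2 log n)


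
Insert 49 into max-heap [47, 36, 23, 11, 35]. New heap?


Append 49: [47, 36, 23, 11, 35, 49]
Bubble up: swap idx 5(49) with idx 2(23); swap idx 2(49) with idx 0(47)
Result: [49, 36, 47, 11, 35, 23]


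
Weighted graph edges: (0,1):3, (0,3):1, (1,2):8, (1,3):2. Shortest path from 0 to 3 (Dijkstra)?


Dijkstra from 0:
Distances: {0: 0, 1: 3, 2: 11, 3: 1}
Shortest distance to 3 = 1, path = [0, 3]


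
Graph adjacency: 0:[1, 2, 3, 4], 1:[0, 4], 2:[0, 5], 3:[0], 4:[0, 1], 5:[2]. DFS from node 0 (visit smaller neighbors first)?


DFS stack-based: start with [0]
Visit order: [0, 1, 4, 2, 5, 3]


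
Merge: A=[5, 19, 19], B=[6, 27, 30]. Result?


Compare heads, take smaller each step.
Merged: [5, 6, 19, 19, 27, 30]


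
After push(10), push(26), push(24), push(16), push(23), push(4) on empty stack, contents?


push(10) -> [10]
push(26) -> [10, 26]
push(24) -> [10, 26, 24]
push(16) -> [10, 26, 24, 16]
push(23) -> [10, 26, 24, 16, 23]
push(4) -> [10, 26, 24, 16, 23, 4]
Final stack (bottom to top): [10, 26, 24, 16, 23, 4]


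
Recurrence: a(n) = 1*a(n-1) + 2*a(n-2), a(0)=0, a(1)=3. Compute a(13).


Build bottom-up:
...a(11)=2049, a(12)=4095, a(13)=1*4095+2*2049=8193


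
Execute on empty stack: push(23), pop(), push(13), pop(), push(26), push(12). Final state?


push(23) -> [23]
pop() returns 23 -> []
push(13) -> [13]
pop() returns 13 -> []
push(26) -> [26]
push(12) -> [26, 12]
Final stack (bottom to top): [26, 12]


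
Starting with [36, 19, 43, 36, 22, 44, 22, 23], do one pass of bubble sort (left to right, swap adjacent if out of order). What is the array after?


After one pass: [19, 36, 36, 22, 43, 22, 23, 44]


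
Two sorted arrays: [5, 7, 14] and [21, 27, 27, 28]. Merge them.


Compare heads, take smaller each step.
Merged: [5, 7, 14, 21, 27, 27, 28]


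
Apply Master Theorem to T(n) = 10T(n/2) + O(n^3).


a=10, b=2, c=3. log_2(10)=3.322 > c=3. Case 1: O(n^log_b(a)) = O(n^3.322)
Complexity: O(n^3.322)


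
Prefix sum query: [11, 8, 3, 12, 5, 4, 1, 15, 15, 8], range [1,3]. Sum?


Prefix sums: [0, 11, 19, 22, 34, 39, 43, 44, 59, 74, 82]
Sum[1..3] = prefix[4] - prefix[1] = 34 - 11 = 23


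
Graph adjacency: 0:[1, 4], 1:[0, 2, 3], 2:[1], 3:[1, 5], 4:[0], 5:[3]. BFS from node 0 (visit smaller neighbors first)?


BFS queue: start with [0]
Visit order: [0, 1, 4, 2, 3, 5]


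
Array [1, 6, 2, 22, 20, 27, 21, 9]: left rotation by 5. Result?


Left rotate by 5: [27, 21, 9, 1, 6, 2, 22, 20]


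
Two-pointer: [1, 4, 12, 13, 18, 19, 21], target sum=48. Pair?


Two pointers: lo=0, hi=6
No pair sums to 48


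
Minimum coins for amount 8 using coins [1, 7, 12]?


dp[0]=0; dp[i]=1+min(dp[i-c] for c in coins)
...dp[3]=3, dp[4]=4, dp[5]=5, dp[6]=6, dp[7]=1, dp[8]=2
Minimum coins for 8 = 2


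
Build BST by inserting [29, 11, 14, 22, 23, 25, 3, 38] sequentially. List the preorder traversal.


Root = 29; build tree by BST insertion.
Preorder traversal: [29, 11, 3, 14, 22, 23, 25, 38]


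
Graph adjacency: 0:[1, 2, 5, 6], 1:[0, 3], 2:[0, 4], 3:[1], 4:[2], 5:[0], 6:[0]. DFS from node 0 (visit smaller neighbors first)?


DFS stack-based: start with [0]
Visit order: [0, 1, 3, 2, 4, 5, 6]


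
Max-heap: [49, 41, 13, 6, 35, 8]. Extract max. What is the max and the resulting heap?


Max = 49
Replace root with last, heapify down
Resulting heap: [41, 35, 13, 6, 8]


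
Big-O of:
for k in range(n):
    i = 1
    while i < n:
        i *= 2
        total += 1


Per nesting level: O(n) * O(log n) = O(n log n)
Complexity: O(n log n)


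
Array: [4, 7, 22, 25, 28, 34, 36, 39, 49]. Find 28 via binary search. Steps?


Search for 28:
[0,8] mid=4 arr[4]=28
Total: 1 comparisons


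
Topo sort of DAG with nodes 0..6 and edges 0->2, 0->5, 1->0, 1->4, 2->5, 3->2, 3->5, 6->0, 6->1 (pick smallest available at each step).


Kahn's algorithm, process smallest node first
Order: [3, 6, 1, 0, 2, 4, 5]


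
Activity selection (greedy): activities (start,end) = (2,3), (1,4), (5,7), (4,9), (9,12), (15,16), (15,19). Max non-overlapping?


Greedy: pick earliest-ending, then skip overlaps.
Selected (4 activities): [(2, 3), (5, 7), (9, 12), (15, 16)]


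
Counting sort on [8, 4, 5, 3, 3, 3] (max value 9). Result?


Count array: [0, 0, 0, 3, 1, 1, 0, 0, 1, 0]
Reconstruct: [3, 3, 3, 4, 5, 8]


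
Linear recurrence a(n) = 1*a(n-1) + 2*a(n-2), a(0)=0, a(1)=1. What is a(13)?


Build bottom-up:
...a(11)=683, a(12)=1365, a(13)=1*1365+2*683=2731


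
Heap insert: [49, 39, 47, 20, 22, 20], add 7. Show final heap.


Append 7: [49, 39, 47, 20, 22, 20, 7]
Bubble up: no swaps needed
Result: [49, 39, 47, 20, 22, 20, 7]


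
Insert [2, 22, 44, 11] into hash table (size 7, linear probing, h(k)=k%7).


Insertions: 2->slot 2; 22->slot 1; 44->slot 3; 11->slot 4
Table: [None, 22, 2, 44, 11, None, None]


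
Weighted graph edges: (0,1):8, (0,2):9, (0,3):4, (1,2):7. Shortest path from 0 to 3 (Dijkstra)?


Dijkstra from 0:
Distances: {0: 0, 1: 8, 2: 9, 3: 4}
Shortest distance to 3 = 4, path = [0, 3]


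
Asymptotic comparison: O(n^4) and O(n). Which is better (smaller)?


linear grows slower than quartic
O(n) is asymptotically smaller; O(n^4) grows faster


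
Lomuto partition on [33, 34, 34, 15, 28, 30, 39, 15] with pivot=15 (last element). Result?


Elements <= 15 go left of pivot.
Result: [15, 15, 34, 33, 28, 30, 39, 34], pivot at index 1


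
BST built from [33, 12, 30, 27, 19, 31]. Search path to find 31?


BST root = 33
Search for 31: compare at each node
Path: [33, 12, 30, 31]


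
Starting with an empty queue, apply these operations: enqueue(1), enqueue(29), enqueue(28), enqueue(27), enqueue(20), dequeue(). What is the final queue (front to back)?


enqueue(1) -> [1]
enqueue(29) -> [1, 29]
enqueue(28) -> [1, 29, 28]
enqueue(27) -> [1, 29, 28, 27]
enqueue(20) -> [1, 29, 28, 27, 20]
dequeue() returns 1 -> [29, 28, 27, 20]
Final queue (front to back): [29, 28, 27, 20]


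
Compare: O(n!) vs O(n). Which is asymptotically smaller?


linear grows slower than factorial
O(n) is asymptotically smaller; O(n!) grows faster


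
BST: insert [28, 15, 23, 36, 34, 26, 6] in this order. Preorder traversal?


Root = 28; build tree by BST insertion.
Preorder traversal: [28, 15, 6, 23, 26, 36, 34]


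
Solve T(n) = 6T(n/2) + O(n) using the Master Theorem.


a=6, b=2, c=1. log_2(6)=2.585 > c=1. Case 1: O(n^log_b(a)) = O(n^2.585)
Complexity: O(n^2.585)


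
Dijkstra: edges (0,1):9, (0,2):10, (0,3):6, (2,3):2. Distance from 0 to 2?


Dijkstra from 0:
Distances: {0: 0, 1: 9, 2: 8, 3: 6}
Shortest distance to 2 = 8, path = [0, 3, 2]


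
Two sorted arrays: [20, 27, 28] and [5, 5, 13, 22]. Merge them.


Compare heads, take smaller each step.
Merged: [5, 5, 13, 20, 22, 27, 28]


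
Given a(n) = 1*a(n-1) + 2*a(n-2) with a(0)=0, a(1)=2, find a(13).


Build bottom-up:
...a(11)=1366, a(12)=2730, a(13)=1*2730+2*1366=5462


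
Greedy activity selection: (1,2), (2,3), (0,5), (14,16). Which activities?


Greedy: pick earliest-ending, then skip overlaps.
Selected (3 activities): [(1, 2), (2, 3), (14, 16)]


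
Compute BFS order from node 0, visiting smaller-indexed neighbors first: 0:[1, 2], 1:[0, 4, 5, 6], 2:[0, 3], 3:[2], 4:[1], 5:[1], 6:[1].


BFS queue: start with [0]
Visit order: [0, 1, 2, 4, 5, 6, 3]


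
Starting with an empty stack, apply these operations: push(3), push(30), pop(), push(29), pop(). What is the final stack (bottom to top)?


push(3) -> [3]
push(30) -> [3, 30]
pop() returns 30 -> [3]
push(29) -> [3, 29]
pop() returns 29 -> [3]
Final stack (bottom to top): [3]


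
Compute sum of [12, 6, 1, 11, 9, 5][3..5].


Prefix sums: [0, 12, 18, 19, 30, 39, 44]
Sum[3..5] = prefix[6] - prefix[3] = 44 - 19 = 25


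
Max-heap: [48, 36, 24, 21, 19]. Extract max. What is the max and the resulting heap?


Max = 48
Replace root with last, heapify down
Resulting heap: [36, 21, 24, 19]


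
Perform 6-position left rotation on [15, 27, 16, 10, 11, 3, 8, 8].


Left rotate by 6: [8, 8, 15, 27, 16, 10, 11, 3]


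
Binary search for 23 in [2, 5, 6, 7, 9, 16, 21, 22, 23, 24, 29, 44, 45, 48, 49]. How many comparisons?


Search for 23:
[0,14] mid=7 arr[7]=22
[8,14] mid=11 arr[11]=44
[8,10] mid=9 arr[9]=24
[8,8] mid=8 arr[8]=23
Total: 4 comparisons


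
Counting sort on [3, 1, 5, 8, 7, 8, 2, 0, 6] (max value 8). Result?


Count array: [1, 1, 1, 1, 0, 1, 1, 1, 2]
Reconstruct: [0, 1, 2, 3, 5, 6, 7, 8, 8]


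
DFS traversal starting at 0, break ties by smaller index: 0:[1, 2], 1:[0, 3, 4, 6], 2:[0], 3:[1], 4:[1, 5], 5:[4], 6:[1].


DFS stack-based: start with [0]
Visit order: [0, 1, 3, 4, 5, 6, 2]


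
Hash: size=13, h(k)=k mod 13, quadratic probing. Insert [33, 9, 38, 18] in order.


Insertions: 33->slot 7; 9->slot 9; 38->slot 12; 18->slot 5
Table: [None, None, None, None, None, 18, None, 33, None, 9, None, None, 38]


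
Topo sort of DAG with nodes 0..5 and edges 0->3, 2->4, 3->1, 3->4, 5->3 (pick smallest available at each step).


Kahn's algorithm, process smallest node first
Order: [0, 2, 5, 3, 1, 4]


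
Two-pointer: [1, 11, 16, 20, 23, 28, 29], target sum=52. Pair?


Two pointers: lo=0, hi=6
Found pair: (23, 29) summing to 52


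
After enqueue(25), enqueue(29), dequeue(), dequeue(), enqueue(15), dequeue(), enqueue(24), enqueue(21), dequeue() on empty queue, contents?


enqueue(25) -> [25]
enqueue(29) -> [25, 29]
dequeue() returns 25 -> [29]
dequeue() returns 29 -> []
enqueue(15) -> [15]
dequeue() returns 15 -> []
enqueue(24) -> [24]
enqueue(21) -> [24, 21]
dequeue() returns 24 -> [21]
Final queue (front to back): [21]


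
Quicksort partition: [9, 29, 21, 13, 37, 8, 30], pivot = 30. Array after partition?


Elements <= 30 go left of pivot.
Result: [9, 29, 21, 13, 8, 30, 37], pivot at index 5


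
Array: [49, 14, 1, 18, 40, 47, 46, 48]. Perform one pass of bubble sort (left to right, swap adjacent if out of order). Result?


After one pass: [14, 1, 18, 40, 47, 46, 48, 49]


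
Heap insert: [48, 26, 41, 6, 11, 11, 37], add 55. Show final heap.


Append 55: [48, 26, 41, 6, 11, 11, 37, 55]
Bubble up: swap idx 7(55) with idx 3(6); swap idx 3(55) with idx 1(26); swap idx 1(55) with idx 0(48)
Result: [55, 48, 41, 26, 11, 11, 37, 6]


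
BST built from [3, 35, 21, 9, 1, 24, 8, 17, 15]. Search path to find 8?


BST root = 3
Search for 8: compare at each node
Path: [3, 35, 21, 9, 8]


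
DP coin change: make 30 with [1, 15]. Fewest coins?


dp[0]=0; dp[i]=1+min(dp[i-c] for c in coins)
...dp[25]=11, dp[26]=12, dp[27]=13, dp[28]=14, dp[29]=15, dp[30]=2
Minimum coins for 30 = 2


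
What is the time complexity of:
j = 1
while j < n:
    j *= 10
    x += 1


Per nesting level: O(log n) = O(log n)
Complexity: O(log n)


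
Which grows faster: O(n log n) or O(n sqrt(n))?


linearithmic grows slower than n^1.5
O(n log n) is asymptotically smaller; O(n sqrt(n)) grows faster


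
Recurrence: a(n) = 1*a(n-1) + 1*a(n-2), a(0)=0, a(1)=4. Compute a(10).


Build bottom-up:
...a(8)=84, a(9)=136, a(10)=1*136+1*84=220


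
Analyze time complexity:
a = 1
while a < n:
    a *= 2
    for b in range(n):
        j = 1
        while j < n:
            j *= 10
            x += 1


Per nesting level: O(log n) * O(n) * O(log n) = O(n (log n)^2)
Complexity: O(n (log n)^2)


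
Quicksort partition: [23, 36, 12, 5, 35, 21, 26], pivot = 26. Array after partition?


Elements <= 26 go left of pivot.
Result: [23, 12, 5, 21, 26, 36, 35], pivot at index 4


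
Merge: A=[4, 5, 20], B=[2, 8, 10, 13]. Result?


Compare heads, take smaller each step.
Merged: [2, 4, 5, 8, 10, 13, 20]


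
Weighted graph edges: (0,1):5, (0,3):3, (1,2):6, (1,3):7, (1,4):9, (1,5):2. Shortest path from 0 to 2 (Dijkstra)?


Dijkstra from 0:
Distances: {0: 0, 1: 5, 2: 11, 3: 3, 4: 14, 5: 7}
Shortest distance to 2 = 11, path = [0, 1, 2]


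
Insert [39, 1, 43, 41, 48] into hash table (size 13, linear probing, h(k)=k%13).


Insertions: 39->slot 0; 1->slot 1; 43->slot 4; 41->slot 2; 48->slot 9
Table: [39, 1, 41, None, 43, None, None, None, None, 48, None, None, None]


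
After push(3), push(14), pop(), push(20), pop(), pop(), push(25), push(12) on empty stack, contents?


push(3) -> [3]
push(14) -> [3, 14]
pop() returns 14 -> [3]
push(20) -> [3, 20]
pop() returns 20 -> [3]
pop() returns 3 -> []
push(25) -> [25]
push(12) -> [25, 12]
Final stack (bottom to top): [25, 12]


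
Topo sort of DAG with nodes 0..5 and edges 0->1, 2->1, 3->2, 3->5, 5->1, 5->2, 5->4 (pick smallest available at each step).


Kahn's algorithm, process smallest node first
Order: [0, 3, 5, 2, 1, 4]


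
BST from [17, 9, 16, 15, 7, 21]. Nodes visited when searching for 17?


BST root = 17
Search for 17: compare at each node
Path: [17]


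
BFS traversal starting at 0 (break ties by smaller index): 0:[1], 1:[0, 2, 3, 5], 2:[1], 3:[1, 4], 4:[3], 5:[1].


BFS queue: start with [0]
Visit order: [0, 1, 2, 3, 5, 4]


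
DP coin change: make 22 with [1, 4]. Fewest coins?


dp[0]=0; dp[i]=1+min(dp[i-c] for c in coins)
...dp[17]=5, dp[18]=6, dp[19]=7, dp[20]=5, dp[21]=6, dp[22]=7
Minimum coins for 22 = 7


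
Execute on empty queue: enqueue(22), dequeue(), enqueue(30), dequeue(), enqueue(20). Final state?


enqueue(22) -> [22]
dequeue() returns 22 -> []
enqueue(30) -> [30]
dequeue() returns 30 -> []
enqueue(20) -> [20]
Final queue (front to back): [20]


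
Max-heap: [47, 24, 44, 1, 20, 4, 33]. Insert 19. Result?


Append 19: [47, 24, 44, 1, 20, 4, 33, 19]
Bubble up: swap idx 7(19) with idx 3(1)
Result: [47, 24, 44, 19, 20, 4, 33, 1]


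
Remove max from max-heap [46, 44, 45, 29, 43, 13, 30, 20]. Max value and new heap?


Max = 46
Replace root with last, heapify down
Resulting heap: [45, 44, 30, 29, 43, 13, 20]


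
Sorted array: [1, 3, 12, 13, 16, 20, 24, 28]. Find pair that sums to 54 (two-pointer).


Two pointers: lo=0, hi=7
No pair sums to 54


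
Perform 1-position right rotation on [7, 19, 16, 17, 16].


Right rotate by 1: [16, 7, 19, 16, 17]


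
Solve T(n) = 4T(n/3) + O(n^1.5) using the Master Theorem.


a=4, b=3, c=1.5. log_3(4)=1.262 < c=1.5. Case 3: O(n^c) = O(n^1.500)
Complexity: O(n^1.500)


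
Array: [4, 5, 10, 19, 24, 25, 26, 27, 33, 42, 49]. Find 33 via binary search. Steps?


Search for 33:
[0,10] mid=5 arr[5]=25
[6,10] mid=8 arr[8]=33
Total: 2 comparisons


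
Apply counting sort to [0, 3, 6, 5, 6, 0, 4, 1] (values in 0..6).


Count array: [2, 1, 0, 1, 1, 1, 2]
Reconstruct: [0, 0, 1, 3, 4, 5, 6, 6]


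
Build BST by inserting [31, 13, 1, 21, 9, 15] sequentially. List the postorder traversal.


Root = 31; build tree by BST insertion.
Postorder traversal: [9, 1, 15, 21, 13, 31]


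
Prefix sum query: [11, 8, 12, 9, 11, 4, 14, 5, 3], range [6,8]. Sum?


Prefix sums: [0, 11, 19, 31, 40, 51, 55, 69, 74, 77]
Sum[6..8] = prefix[9] - prefix[6] = 77 - 55 = 22


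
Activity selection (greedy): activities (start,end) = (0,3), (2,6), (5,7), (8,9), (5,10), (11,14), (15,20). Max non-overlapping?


Greedy: pick earliest-ending, then skip overlaps.
Selected (5 activities): [(0, 3), (5, 7), (8, 9), (11, 14), (15, 20)]


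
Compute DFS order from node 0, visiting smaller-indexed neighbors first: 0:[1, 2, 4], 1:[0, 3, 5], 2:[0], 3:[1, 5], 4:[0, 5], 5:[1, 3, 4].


DFS stack-based: start with [0]
Visit order: [0, 1, 3, 5, 4, 2]


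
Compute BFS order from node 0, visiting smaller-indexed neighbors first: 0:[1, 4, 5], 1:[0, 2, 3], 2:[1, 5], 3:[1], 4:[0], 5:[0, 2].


BFS queue: start with [0]
Visit order: [0, 1, 4, 5, 2, 3]


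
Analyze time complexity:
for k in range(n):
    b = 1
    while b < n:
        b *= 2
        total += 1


Per nesting level: O(n) * O(log n) = O(n log n)
Complexity: O(n log n)


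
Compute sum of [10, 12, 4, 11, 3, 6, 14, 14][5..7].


Prefix sums: [0, 10, 22, 26, 37, 40, 46, 60, 74]
Sum[5..7] = prefix[8] - prefix[5] = 74 - 40 = 34


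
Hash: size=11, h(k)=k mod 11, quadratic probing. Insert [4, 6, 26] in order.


Insertions: 4->slot 4; 6->slot 6; 26->slot 5
Table: [None, None, None, None, 4, 26, 6, None, None, None, None]


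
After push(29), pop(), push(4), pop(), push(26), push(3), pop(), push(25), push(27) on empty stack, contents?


push(29) -> [29]
pop() returns 29 -> []
push(4) -> [4]
pop() returns 4 -> []
push(26) -> [26]
push(3) -> [26, 3]
pop() returns 3 -> [26]
push(25) -> [26, 25]
push(27) -> [26, 25, 27]
Final stack (bottom to top): [26, 25, 27]


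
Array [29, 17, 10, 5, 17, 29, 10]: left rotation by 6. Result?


Left rotate by 6: [10, 29, 17, 10, 5, 17, 29]


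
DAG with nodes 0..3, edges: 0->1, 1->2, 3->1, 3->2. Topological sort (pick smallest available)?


Kahn's algorithm, process smallest node first
Order: [0, 3, 1, 2]


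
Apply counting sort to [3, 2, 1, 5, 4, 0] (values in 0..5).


Count array: [1, 1, 1, 1, 1, 1]
Reconstruct: [0, 1, 2, 3, 4, 5]


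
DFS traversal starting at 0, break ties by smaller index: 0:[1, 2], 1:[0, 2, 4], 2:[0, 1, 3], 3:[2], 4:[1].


DFS stack-based: start with [0]
Visit order: [0, 1, 2, 3, 4]


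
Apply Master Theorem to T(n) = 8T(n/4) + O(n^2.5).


a=8, b=4, c=2.5. log_4(8)=1.5 < c=2.5. Case 3: O(n^c) = O(n^2.500)
Complexity: O(n^2.500)


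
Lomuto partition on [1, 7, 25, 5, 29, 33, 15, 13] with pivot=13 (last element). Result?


Elements <= 13 go left of pivot.
Result: [1, 7, 5, 13, 29, 33, 15, 25], pivot at index 3


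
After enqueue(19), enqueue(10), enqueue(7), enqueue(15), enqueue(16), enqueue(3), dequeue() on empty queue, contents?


enqueue(19) -> [19]
enqueue(10) -> [19, 10]
enqueue(7) -> [19, 10, 7]
enqueue(15) -> [19, 10, 7, 15]
enqueue(16) -> [19, 10, 7, 15, 16]
enqueue(3) -> [19, 10, 7, 15, 16, 3]
dequeue() returns 19 -> [10, 7, 15, 16, 3]
Final queue (front to back): [10, 7, 15, 16, 3]


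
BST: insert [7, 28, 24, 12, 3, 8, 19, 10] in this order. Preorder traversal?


Root = 7; build tree by BST insertion.
Preorder traversal: [7, 3, 28, 24, 12, 8, 10, 19]


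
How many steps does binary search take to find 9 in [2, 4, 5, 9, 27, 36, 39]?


Search for 9:
[0,6] mid=3 arr[3]=9
Total: 1 comparisons


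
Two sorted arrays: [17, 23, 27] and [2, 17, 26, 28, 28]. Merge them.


Compare heads, take smaller each step.
Merged: [2, 17, 17, 23, 26, 27, 28, 28]


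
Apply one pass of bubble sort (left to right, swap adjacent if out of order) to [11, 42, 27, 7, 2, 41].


After one pass: [11, 27, 7, 2, 41, 42]


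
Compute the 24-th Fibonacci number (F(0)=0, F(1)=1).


F(n)=F(n-1)+F(n-2)
...F(22)=17711, F(23)=28657, F(24)=46368


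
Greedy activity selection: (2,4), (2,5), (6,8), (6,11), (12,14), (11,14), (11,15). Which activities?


Greedy: pick earliest-ending, then skip overlaps.
Selected (3 activities): [(2, 4), (6, 8), (12, 14)]


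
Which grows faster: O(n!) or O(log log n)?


double-logarithmic grows slower than factorial
O(log log n) is asymptotically smaller; O(n!) grows faster


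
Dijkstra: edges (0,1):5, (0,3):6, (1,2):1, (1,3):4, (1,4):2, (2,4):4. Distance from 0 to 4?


Dijkstra from 0:
Distances: {0: 0, 1: 5, 2: 6, 3: 6, 4: 7}
Shortest distance to 4 = 7, path = [0, 1, 4]


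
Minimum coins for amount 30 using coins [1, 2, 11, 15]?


dp[0]=0; dp[i]=1+min(dp[i-c] for c in coins)
...dp[25]=4, dp[26]=2, dp[27]=3, dp[28]=3, dp[29]=4, dp[30]=2
Minimum coins for 30 = 2


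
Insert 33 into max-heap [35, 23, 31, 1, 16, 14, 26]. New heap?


Append 33: [35, 23, 31, 1, 16, 14, 26, 33]
Bubble up: swap idx 7(33) with idx 3(1); swap idx 3(33) with idx 1(23)
Result: [35, 33, 31, 23, 16, 14, 26, 1]


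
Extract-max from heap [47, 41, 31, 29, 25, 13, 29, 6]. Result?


Max = 47
Replace root with last, heapify down
Resulting heap: [41, 29, 31, 6, 25, 13, 29]


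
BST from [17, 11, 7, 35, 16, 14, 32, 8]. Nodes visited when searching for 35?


BST root = 17
Search for 35: compare at each node
Path: [17, 35]


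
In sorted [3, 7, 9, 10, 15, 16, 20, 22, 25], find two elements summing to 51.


Two pointers: lo=0, hi=8
No pair sums to 51


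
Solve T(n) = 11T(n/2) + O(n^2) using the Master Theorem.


a=11, b=2, c=2. log_2(11)=3.459 > c=2. Case 1: O(n^log_b(a)) = O(n^3.459)
Complexity: O(n^3.459)


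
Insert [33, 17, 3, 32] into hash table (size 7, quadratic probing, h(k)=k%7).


Insertions: 33->slot 5; 17->slot 3; 3->slot 4; 32->slot 1
Table: [None, 32, None, 17, 3, 33, None]


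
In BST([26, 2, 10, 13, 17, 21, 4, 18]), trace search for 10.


BST root = 26
Search for 10: compare at each node
Path: [26, 2, 10]


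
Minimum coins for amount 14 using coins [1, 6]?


dp[0]=0; dp[i]=1+min(dp[i-c] for c in coins)
...dp[9]=4, dp[10]=5, dp[11]=6, dp[12]=2, dp[13]=3, dp[14]=4
Minimum coins for 14 = 4


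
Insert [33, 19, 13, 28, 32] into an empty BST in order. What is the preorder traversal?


Root = 33; build tree by BST insertion.
Preorder traversal: [33, 19, 13, 28, 32]


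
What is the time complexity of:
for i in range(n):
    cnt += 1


Per nesting level: O(n) = O(n)
Complexity: O(n)


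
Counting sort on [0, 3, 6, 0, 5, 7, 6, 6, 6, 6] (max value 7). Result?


Count array: [2, 0, 0, 1, 0, 1, 5, 1]
Reconstruct: [0, 0, 3, 5, 6, 6, 6, 6, 6, 7]


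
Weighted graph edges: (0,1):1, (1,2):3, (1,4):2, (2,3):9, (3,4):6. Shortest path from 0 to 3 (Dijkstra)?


Dijkstra from 0:
Distances: {0: 0, 1: 1, 2: 4, 3: 9, 4: 3}
Shortest distance to 3 = 9, path = [0, 1, 4, 3]


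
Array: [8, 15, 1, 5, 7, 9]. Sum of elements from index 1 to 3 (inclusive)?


Prefix sums: [0, 8, 23, 24, 29, 36, 45]
Sum[1..3] = prefix[4] - prefix[1] = 29 - 8 = 21


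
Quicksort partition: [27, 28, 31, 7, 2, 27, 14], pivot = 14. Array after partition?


Elements <= 14 go left of pivot.
Result: [7, 2, 14, 27, 28, 27, 31], pivot at index 2


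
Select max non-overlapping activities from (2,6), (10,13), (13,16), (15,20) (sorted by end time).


Greedy: pick earliest-ending, then skip overlaps.
Selected (3 activities): [(2, 6), (10, 13), (13, 16)]


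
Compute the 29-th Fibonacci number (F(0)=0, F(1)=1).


F(n)=F(n-1)+F(n-2)
...F(27)=196418, F(28)=317811, F(29)=514229


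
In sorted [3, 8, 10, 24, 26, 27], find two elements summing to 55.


Two pointers: lo=0, hi=5
No pair sums to 55


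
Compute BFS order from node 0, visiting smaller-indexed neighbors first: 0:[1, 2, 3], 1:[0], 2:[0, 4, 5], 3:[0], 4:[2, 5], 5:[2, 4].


BFS queue: start with [0]
Visit order: [0, 1, 2, 3, 4, 5]


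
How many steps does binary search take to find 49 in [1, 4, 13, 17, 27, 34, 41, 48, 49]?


Search for 49:
[0,8] mid=4 arr[4]=27
[5,8] mid=6 arr[6]=41
[7,8] mid=7 arr[7]=48
[8,8] mid=8 arr[8]=49
Total: 4 comparisons


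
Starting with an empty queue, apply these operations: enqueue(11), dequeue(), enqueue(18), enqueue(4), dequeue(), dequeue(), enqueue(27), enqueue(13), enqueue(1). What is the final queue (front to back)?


enqueue(11) -> [11]
dequeue() returns 11 -> []
enqueue(18) -> [18]
enqueue(4) -> [18, 4]
dequeue() returns 18 -> [4]
dequeue() returns 4 -> []
enqueue(27) -> [27]
enqueue(13) -> [27, 13]
enqueue(1) -> [27, 13, 1]
Final queue (front to back): [27, 13, 1]


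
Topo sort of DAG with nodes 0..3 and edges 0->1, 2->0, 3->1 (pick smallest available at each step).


Kahn's algorithm, process smallest node first
Order: [2, 0, 3, 1]


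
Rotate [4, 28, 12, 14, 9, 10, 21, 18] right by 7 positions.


Right rotate by 7: [28, 12, 14, 9, 10, 21, 18, 4]


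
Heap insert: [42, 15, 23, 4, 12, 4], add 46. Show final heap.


Append 46: [42, 15, 23, 4, 12, 4, 46]
Bubble up: swap idx 6(46) with idx 2(23); swap idx 2(46) with idx 0(42)
Result: [46, 15, 42, 4, 12, 4, 23]


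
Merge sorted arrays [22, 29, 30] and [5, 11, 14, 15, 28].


Compare heads, take smaller each step.
Merged: [5, 11, 14, 15, 22, 28, 29, 30]


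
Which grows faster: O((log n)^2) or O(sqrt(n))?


polylogarithmic grows slower than sublinear
O((log n)^2) is asymptotically smaller; O(sqrt(n)) grows faster


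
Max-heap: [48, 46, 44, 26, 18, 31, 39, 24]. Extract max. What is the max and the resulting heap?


Max = 48
Replace root with last, heapify down
Resulting heap: [46, 26, 44, 24, 18, 31, 39]


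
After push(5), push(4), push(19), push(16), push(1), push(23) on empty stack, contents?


push(5) -> [5]
push(4) -> [5, 4]
push(19) -> [5, 4, 19]
push(16) -> [5, 4, 19, 16]
push(1) -> [5, 4, 19, 16, 1]
push(23) -> [5, 4, 19, 16, 1, 23]
Final stack (bottom to top): [5, 4, 19, 16, 1, 23]


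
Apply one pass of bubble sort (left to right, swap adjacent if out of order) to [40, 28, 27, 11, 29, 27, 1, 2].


After one pass: [28, 27, 11, 29, 27, 1, 2, 40]


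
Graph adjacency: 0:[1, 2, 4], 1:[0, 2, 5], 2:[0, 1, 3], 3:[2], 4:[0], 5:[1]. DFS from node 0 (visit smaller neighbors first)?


DFS stack-based: start with [0]
Visit order: [0, 1, 2, 3, 5, 4]


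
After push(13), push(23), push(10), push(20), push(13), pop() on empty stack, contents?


push(13) -> [13]
push(23) -> [13, 23]
push(10) -> [13, 23, 10]
push(20) -> [13, 23, 10, 20]
push(13) -> [13, 23, 10, 20, 13]
pop() returns 13 -> [13, 23, 10, 20]
Final stack (bottom to top): [13, 23, 10, 20]


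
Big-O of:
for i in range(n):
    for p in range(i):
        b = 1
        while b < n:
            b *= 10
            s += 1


Per nesting level: O(n) * O(n) [triangular over i] * O(log n) = O(n^2 log n)
Complexity: O(n^2 log n)


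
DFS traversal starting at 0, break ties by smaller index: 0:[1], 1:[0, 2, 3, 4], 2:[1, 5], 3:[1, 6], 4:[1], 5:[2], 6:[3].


DFS stack-based: start with [0]
Visit order: [0, 1, 2, 5, 3, 6, 4]


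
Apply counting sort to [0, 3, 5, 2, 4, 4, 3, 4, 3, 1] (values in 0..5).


Count array: [1, 1, 1, 3, 3, 1]
Reconstruct: [0, 1, 2, 3, 3, 3, 4, 4, 4, 5]


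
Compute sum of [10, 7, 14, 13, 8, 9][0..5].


Prefix sums: [0, 10, 17, 31, 44, 52, 61]
Sum[0..5] = prefix[6] - prefix[0] = 61 - 0 = 61


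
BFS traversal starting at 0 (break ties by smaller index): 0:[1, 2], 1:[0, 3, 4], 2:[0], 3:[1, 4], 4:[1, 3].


BFS queue: start with [0]
Visit order: [0, 1, 2, 3, 4]


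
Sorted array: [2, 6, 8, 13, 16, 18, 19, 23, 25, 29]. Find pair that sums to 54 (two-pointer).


Two pointers: lo=0, hi=9
Found pair: (25, 29) summing to 54


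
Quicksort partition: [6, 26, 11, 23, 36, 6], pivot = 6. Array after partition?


Elements <= 6 go left of pivot.
Result: [6, 6, 11, 23, 36, 26], pivot at index 1


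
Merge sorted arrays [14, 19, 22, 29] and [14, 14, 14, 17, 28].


Compare heads, take smaller each step.
Merged: [14, 14, 14, 14, 17, 19, 22, 28, 29]


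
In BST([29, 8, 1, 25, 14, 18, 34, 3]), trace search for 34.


BST root = 29
Search for 34: compare at each node
Path: [29, 34]


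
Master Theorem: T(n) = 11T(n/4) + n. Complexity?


a=11, b=4, c=1. log_4(11)=1.730 > c=1. Case 1: O(n^log_b(a)) = O(n^1.730)
Complexity: O(n^1.730)


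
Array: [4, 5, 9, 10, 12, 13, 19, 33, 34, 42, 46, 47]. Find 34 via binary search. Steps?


Search for 34:
[0,11] mid=5 arr[5]=13
[6,11] mid=8 arr[8]=34
Total: 2 comparisons


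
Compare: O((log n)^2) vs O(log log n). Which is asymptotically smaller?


double-logarithmic grows slower than polylogarithmic
O(log log n) is asymptotically smaller; O((log n)^2) grows faster


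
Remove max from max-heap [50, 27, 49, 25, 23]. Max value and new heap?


Max = 50
Replace root with last, heapify down
Resulting heap: [49, 27, 23, 25]


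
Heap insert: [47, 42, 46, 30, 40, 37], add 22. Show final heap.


Append 22: [47, 42, 46, 30, 40, 37, 22]
Bubble up: no swaps needed
Result: [47, 42, 46, 30, 40, 37, 22]


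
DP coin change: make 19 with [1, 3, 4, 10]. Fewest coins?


dp[0]=0; dp[i]=1+min(dp[i-c] for c in coins)
...dp[14]=2, dp[15]=3, dp[16]=3, dp[17]=3, dp[18]=3, dp[19]=4
Minimum coins for 19 = 4


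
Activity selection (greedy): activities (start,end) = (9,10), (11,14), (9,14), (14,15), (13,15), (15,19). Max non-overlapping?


Greedy: pick earliest-ending, then skip overlaps.
Selected (4 activities): [(9, 10), (11, 14), (14, 15), (15, 19)]


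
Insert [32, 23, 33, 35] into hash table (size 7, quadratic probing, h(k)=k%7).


Insertions: 32->slot 4; 23->slot 2; 33->slot 5; 35->slot 0
Table: [35, None, 23, None, 32, 33, None]


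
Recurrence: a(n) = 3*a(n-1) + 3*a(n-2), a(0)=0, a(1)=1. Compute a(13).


Build bottom-up:
...a(11)=507627, a(12)=1924560, a(13)=3*1924560+3*507627=7296561


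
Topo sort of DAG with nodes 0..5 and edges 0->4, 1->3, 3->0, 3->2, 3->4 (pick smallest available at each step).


Kahn's algorithm, process smallest node first
Order: [1, 3, 0, 2, 4, 5]


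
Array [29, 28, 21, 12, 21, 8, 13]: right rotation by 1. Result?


Right rotate by 1: [13, 29, 28, 21, 12, 21, 8]


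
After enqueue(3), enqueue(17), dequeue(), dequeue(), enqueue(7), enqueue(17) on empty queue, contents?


enqueue(3) -> [3]
enqueue(17) -> [3, 17]
dequeue() returns 3 -> [17]
dequeue() returns 17 -> []
enqueue(7) -> [7]
enqueue(17) -> [7, 17]
Final queue (front to back): [7, 17]


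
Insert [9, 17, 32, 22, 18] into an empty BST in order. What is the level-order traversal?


Root = 9; build tree by BST insertion.
Level-Order traversal: [9, 17, 32, 22, 18]


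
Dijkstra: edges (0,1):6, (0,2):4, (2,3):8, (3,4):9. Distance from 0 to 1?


Dijkstra from 0:
Distances: {0: 0, 1: 6, 2: 4, 3: 12, 4: 21}
Shortest distance to 1 = 6, path = [0, 1]


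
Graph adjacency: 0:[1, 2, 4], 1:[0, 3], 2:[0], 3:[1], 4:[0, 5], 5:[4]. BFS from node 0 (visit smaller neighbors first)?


BFS queue: start with [0]
Visit order: [0, 1, 2, 4, 3, 5]


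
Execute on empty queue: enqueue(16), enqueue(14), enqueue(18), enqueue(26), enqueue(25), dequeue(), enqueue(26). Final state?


enqueue(16) -> [16]
enqueue(14) -> [16, 14]
enqueue(18) -> [16, 14, 18]
enqueue(26) -> [16, 14, 18, 26]
enqueue(25) -> [16, 14, 18, 26, 25]
dequeue() returns 16 -> [14, 18, 26, 25]
enqueue(26) -> [14, 18, 26, 25, 26]
Final queue (front to back): [14, 18, 26, 25, 26]


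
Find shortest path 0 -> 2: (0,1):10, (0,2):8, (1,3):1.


Dijkstra from 0:
Distances: {0: 0, 1: 10, 2: 8, 3: 11}
Shortest distance to 2 = 8, path = [0, 2]


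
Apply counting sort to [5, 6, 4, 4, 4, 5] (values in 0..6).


Count array: [0, 0, 0, 0, 3, 2, 1]
Reconstruct: [4, 4, 4, 5, 5, 6]


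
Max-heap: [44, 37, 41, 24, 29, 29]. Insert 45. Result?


Append 45: [44, 37, 41, 24, 29, 29, 45]
Bubble up: swap idx 6(45) with idx 2(41); swap idx 2(45) with idx 0(44)
Result: [45, 37, 44, 24, 29, 29, 41]


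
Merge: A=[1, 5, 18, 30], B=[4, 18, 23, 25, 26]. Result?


Compare heads, take smaller each step.
Merged: [1, 4, 5, 18, 18, 23, 25, 26, 30]


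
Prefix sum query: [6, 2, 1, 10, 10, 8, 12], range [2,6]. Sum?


Prefix sums: [0, 6, 8, 9, 19, 29, 37, 49]
Sum[2..6] = prefix[7] - prefix[2] = 49 - 8 = 41


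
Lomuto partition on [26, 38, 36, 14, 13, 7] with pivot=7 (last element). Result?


Elements <= 7 go left of pivot.
Result: [7, 38, 36, 14, 13, 26], pivot at index 0


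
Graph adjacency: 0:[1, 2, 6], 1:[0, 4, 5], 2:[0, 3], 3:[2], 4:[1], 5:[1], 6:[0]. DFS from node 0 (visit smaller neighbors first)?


DFS stack-based: start with [0]
Visit order: [0, 1, 4, 5, 2, 3, 6]


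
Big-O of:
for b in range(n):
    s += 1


Per nesting level: O(n) = O(n)
Complexity: O(n)


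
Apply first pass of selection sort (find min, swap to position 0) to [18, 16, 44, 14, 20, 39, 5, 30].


After one pass: [5, 16, 44, 14, 20, 39, 18, 30]


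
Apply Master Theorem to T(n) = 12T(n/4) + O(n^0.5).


a=12, b=4, c=0.5. log_4(12)=1.792 > c=0.5. Case 1: O(n^log_b(a)) = O(n^1.792)
Complexity: O(n^1.792)


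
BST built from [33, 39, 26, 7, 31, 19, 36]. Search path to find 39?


BST root = 33
Search for 39: compare at each node
Path: [33, 39]


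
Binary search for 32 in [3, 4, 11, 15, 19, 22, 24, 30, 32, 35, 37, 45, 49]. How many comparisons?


Search for 32:
[0,12] mid=6 arr[6]=24
[7,12] mid=9 arr[9]=35
[7,8] mid=7 arr[7]=30
[8,8] mid=8 arr[8]=32
Total: 4 comparisons


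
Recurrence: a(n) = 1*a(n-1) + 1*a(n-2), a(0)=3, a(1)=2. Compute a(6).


Build bottom-up:
...a(4)=12, a(5)=19, a(6)=1*19+1*12=31


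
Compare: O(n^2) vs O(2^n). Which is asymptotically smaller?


quadratic grows slower than exponential
O(n^2) is asymptotically smaller; O(2^n) grows faster


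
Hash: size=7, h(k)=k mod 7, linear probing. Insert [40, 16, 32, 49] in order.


Insertions: 40->slot 5; 16->slot 2; 32->slot 4; 49->slot 0
Table: [49, None, 16, None, 32, 40, None]


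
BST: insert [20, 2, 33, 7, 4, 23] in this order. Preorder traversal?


Root = 20; build tree by BST insertion.
Preorder traversal: [20, 2, 7, 4, 33, 23]


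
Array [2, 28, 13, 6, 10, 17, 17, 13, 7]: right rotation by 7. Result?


Right rotate by 7: [13, 6, 10, 17, 17, 13, 7, 2, 28]


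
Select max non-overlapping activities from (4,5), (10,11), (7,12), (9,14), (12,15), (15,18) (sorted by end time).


Greedy: pick earliest-ending, then skip overlaps.
Selected (4 activities): [(4, 5), (10, 11), (12, 15), (15, 18)]


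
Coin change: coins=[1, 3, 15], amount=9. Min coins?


dp[0]=0; dp[i]=1+min(dp[i-c] for c in coins)
...dp[4]=2, dp[5]=3, dp[6]=2, dp[7]=3, dp[8]=4, dp[9]=3
Minimum coins for 9 = 3


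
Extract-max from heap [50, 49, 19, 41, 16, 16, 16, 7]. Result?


Max = 50
Replace root with last, heapify down
Resulting heap: [49, 41, 19, 7, 16, 16, 16]


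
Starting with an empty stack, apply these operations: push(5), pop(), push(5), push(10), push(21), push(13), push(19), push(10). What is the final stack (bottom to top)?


push(5) -> [5]
pop() returns 5 -> []
push(5) -> [5]
push(10) -> [5, 10]
push(21) -> [5, 10, 21]
push(13) -> [5, 10, 21, 13]
push(19) -> [5, 10, 21, 13, 19]
push(10) -> [5, 10, 21, 13, 19, 10]
Final stack (bottom to top): [5, 10, 21, 13, 19, 10]


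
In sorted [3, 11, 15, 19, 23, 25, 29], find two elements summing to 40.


Two pointers: lo=0, hi=6
Found pair: (11, 29) summing to 40


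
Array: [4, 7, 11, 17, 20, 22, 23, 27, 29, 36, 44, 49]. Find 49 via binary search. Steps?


Search for 49:
[0,11] mid=5 arr[5]=22
[6,11] mid=8 arr[8]=29
[9,11] mid=10 arr[10]=44
[11,11] mid=11 arr[11]=49
Total: 4 comparisons


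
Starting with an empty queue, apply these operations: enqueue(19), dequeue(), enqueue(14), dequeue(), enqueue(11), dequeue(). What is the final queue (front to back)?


enqueue(19) -> [19]
dequeue() returns 19 -> []
enqueue(14) -> [14]
dequeue() returns 14 -> []
enqueue(11) -> [11]
dequeue() returns 11 -> []
Final queue (front to back): []


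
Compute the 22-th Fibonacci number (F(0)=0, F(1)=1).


F(n)=F(n-1)+F(n-2)
...F(20)=6765, F(21)=10946, F(22)=17711


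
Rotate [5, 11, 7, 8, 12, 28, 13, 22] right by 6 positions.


Right rotate by 6: [7, 8, 12, 28, 13, 22, 5, 11]


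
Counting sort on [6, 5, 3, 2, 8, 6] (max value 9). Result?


Count array: [0, 0, 1, 1, 0, 1, 2, 0, 1, 0]
Reconstruct: [2, 3, 5, 6, 6, 8]


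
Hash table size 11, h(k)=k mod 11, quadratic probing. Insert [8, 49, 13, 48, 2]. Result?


Insertions: 8->slot 8; 49->slot 5; 13->slot 2; 48->slot 4; 2->slot 3
Table: [None, None, 13, 2, 48, 49, None, None, 8, None, None]


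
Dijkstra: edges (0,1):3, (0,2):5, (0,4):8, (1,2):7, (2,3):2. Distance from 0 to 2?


Dijkstra from 0:
Distances: {0: 0, 1: 3, 2: 5, 3: 7, 4: 8}
Shortest distance to 2 = 5, path = [0, 2]


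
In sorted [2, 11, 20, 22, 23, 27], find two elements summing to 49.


Two pointers: lo=0, hi=5
Found pair: (22, 27) summing to 49


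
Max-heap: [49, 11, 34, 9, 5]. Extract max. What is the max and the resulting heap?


Max = 49
Replace root with last, heapify down
Resulting heap: [34, 11, 5, 9]


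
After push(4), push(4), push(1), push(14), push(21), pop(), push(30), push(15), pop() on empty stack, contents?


push(4) -> [4]
push(4) -> [4, 4]
push(1) -> [4, 4, 1]
push(14) -> [4, 4, 1, 14]
push(21) -> [4, 4, 1, 14, 21]
pop() returns 21 -> [4, 4, 1, 14]
push(30) -> [4, 4, 1, 14, 30]
push(15) -> [4, 4, 1, 14, 30, 15]
pop() returns 15 -> [4, 4, 1, 14, 30]
Final stack (bottom to top): [4, 4, 1, 14, 30]


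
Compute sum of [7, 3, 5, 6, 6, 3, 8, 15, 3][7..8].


Prefix sums: [0, 7, 10, 15, 21, 27, 30, 38, 53, 56]
Sum[7..8] = prefix[9] - prefix[7] = 56 - 38 = 18


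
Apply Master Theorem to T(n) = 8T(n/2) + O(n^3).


a=8, b=2, c=3. log_2(8)=3 = c=3. Case 2: O(n^c log n) = O(n^3 log n)
Complexity: O(n^3 log n)


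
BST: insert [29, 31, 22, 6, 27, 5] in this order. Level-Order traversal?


Root = 29; build tree by BST insertion.
Level-Order traversal: [29, 22, 31, 6, 27, 5]


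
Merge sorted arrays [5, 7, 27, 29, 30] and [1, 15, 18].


Compare heads, take smaller each step.
Merged: [1, 5, 7, 15, 18, 27, 29, 30]


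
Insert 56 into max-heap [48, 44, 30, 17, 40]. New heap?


Append 56: [48, 44, 30, 17, 40, 56]
Bubble up: swap idx 5(56) with idx 2(30); swap idx 2(56) with idx 0(48)
Result: [56, 44, 48, 17, 40, 30]


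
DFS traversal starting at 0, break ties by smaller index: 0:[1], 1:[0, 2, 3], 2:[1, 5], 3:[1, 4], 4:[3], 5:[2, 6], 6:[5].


DFS stack-based: start with [0]
Visit order: [0, 1, 2, 5, 6, 3, 4]


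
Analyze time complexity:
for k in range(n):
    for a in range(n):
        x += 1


Per nesting level: O(n) * O(n) = O(n^2)
Complexity: O(n^2)


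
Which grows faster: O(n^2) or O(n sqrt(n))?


n^1.5 grows slower than quadratic
O(n sqrt(n)) is asymptotically smaller; O(n^2) grows faster


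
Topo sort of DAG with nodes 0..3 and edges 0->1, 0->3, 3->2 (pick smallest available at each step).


Kahn's algorithm, process smallest node first
Order: [0, 1, 3, 2]


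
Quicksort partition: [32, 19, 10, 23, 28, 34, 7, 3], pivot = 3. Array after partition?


Elements <= 3 go left of pivot.
Result: [3, 19, 10, 23, 28, 34, 7, 32], pivot at index 0


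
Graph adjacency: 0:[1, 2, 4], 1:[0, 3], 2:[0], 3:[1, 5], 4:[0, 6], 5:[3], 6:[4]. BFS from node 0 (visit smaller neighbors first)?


BFS queue: start with [0]
Visit order: [0, 1, 2, 4, 3, 6, 5]


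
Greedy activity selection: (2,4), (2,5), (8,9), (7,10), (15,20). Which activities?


Greedy: pick earliest-ending, then skip overlaps.
Selected (3 activities): [(2, 4), (8, 9), (15, 20)]


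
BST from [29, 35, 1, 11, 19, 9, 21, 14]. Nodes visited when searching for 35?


BST root = 29
Search for 35: compare at each node
Path: [29, 35]


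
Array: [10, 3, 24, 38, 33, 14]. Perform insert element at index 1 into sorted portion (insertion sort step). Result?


After one pass: [3, 10, 24, 38, 33, 14]


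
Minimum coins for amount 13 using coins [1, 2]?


dp[0]=0; dp[i]=1+min(dp[i-c] for c in coins)
...dp[8]=4, dp[9]=5, dp[10]=5, dp[11]=6, dp[12]=6, dp[13]=7
Minimum coins for 13 = 7


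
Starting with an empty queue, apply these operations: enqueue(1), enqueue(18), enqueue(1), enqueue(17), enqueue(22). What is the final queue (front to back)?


enqueue(1) -> [1]
enqueue(18) -> [1, 18]
enqueue(1) -> [1, 18, 1]
enqueue(17) -> [1, 18, 1, 17]
enqueue(22) -> [1, 18, 1, 17, 22]
Final queue (front to back): [1, 18, 1, 17, 22]
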